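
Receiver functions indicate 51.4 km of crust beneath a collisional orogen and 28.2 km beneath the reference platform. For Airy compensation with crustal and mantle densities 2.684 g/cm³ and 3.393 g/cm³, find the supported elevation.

4.85 km

Excess crust Δ = 51.4 km − 28.2 km = 23.2 km, split between elevation h and root r with h + r = Δ.
Airy balance ρ_c h = (ρ_m − ρ_c) r gives r = h ρ_c/(ρ_m − ρ_c), so h (1 + ρ_c/(ρ_m − ρ_c)) = Δ, i.e. h = Δ (ρ_m − ρ_c)/ρ_m.
h = 23.2 km × 0.709/3.393 = 4.85 km.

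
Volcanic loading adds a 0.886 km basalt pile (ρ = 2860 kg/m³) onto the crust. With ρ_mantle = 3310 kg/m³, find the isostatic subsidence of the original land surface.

Subaerial loading: s = t ρ_load / ρ_m.
s = 0.886 km × 2860/3310 = 0.766 km.

0.766 km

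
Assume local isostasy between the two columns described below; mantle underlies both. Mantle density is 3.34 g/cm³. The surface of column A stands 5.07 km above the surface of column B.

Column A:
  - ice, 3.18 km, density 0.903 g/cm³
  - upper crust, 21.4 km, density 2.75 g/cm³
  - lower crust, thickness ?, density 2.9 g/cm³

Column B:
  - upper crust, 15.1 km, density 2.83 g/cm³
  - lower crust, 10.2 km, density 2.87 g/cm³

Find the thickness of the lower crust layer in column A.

Take the compensation level at the base of the deeper column (depth z_c below the surface of column A) and equate Σ ρ_i t_i down to z_c; mantle fills any gap and the z_c terms cancel.
Column A: 3.18×0.903 + 21.4×2.75 + x×2.9 + (z_c − 24.58 − x)×3.34
Column B: 5.07×0 + 15.1×2.83 + 10.2×2.87 + (z_c − 5.07 − 25.3)×3.34
The z_c×3.34 term appears on both sides and cancels. Collect the known terms of each column as K = Σ(ρt)_known − 3.34 × (depth of known layers): K_A = 61.72154 − 3.34×24.58 = −20.37566; K_B = 72.007 − 3.34×(5.07 + 25.3) = −29.4288.
Balance: K_A − x×(3.34 − 2.9) = K_B, so x = (K_A − K_B)/(3.34 − 2.9) = 9.05314/0.44 = 20.6 km.

20.6 km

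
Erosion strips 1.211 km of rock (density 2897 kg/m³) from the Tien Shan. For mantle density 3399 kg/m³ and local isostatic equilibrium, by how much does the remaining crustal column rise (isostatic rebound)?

1.03 km

Unloading: uplift u = e ρ_c/ρ_m = 1.211 km × 2897/3399 = 1.03 km.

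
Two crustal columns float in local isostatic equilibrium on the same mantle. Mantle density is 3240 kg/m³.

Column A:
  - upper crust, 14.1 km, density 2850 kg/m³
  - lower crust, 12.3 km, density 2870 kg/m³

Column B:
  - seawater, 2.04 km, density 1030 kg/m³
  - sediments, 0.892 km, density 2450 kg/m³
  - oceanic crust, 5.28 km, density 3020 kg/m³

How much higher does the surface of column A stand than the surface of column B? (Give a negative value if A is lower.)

1.13 km

For any compensation level in the mantle, the mantle terms cancel and isostasy reduces to e = (Σt_A − Σt_B) − (Σ(ρt)_A − Σ(ρt)_B) / ρ_m.
Σt_A = 26.4 km; Σt_B = 8.212 km; Σ(ρt)_A = 75486; Σ(ρt)_B = 20232.2 (in km·kg/m³).
e = (26.4 − 8.212) − (75486 − 20232.2) / 3240 = 1.13 km.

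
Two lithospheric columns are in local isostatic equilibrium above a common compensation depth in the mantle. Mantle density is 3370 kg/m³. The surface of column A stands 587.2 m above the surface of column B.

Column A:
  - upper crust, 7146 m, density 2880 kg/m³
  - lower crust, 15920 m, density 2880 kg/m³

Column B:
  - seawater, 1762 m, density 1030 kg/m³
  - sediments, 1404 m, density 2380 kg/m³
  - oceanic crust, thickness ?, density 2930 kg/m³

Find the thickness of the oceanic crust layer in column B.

8660 m

Take the compensation level at the base of the deeper column (depth z_c below the surface of column A) and equate Σ ρ_i t_i down to z_c; mantle fills any gap and the z_c terms cancel.
Column A: 7146×2880 + 15920×2880 + (z_c − 23066)×3370
Column B: 587.2×0 + 1762×1030 + 1404×2380 + x×2930 + (z_c − 587.2 − 3166 − x)×3370
The z_c×3370 term appears on both sides and cancels. Collect the known terms of each column as K = Σ(ρt)_known − 3370 × (depth of known layers): K_A = 66430080 − 3370×23066 = −11302340; K_B = 5156380 − 3370×(587.2 + 3166) = −7491904.
Balance: K_A = K_B − x×(3370 − 2930), so x = (K_B − K_A)/(3370 − 2930) = 3810440/440 = 8660 m.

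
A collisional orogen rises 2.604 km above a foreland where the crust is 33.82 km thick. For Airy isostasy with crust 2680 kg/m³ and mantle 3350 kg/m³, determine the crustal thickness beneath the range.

46.8 km

Root depth r = h ρ_c / (ρ_m − ρ_c) = 2.604 km × 2680 / 670 = 10.42 km.
Total thickness = T + h + r = 33.82 km + 2.604 km + 10.42 km = 46.8 km.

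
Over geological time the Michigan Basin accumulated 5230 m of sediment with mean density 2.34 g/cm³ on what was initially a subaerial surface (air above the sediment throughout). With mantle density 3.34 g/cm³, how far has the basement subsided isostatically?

3660 m

Subaerial load: s = t ρ_sed / ρ_m = 5230 m × 2.34/3.34 = 3660 m.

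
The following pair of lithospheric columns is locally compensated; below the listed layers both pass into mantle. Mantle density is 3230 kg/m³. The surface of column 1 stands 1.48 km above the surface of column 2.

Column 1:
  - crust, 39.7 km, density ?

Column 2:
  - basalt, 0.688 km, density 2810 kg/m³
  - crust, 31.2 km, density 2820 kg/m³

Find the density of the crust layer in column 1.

Take the compensation level at the base of the deeper column (depth z_c below the surface of column 1) and equate Σ ρ_i t_i down to z_c; mantle fills any gap and the z_c terms cancel.
Column 1: 39.7×ρ + (z_c − 39.7)×3230
Column 2: 1.48×0 + 0.688×2810 + 31.2×2820 + (z_c − 1.48 − 31.888)×3230
The z_c×3230 term appears on both sides and cancels. Collect the known terms of each column as K = Σ(ρt)_known − 3230 × (depth of known layers): K_1 = 0 − 3230×39.7 = −128231; K_2 = 89917.28 − 3230×(1.48 + 31.888) = −17861.36.
Balance: K_1 + 39.7×ρ = K_2, so ρ = (K_2 − K_1)/39.7 = 110370/39.7 = 2780 kg/m³.

2780 kg/m³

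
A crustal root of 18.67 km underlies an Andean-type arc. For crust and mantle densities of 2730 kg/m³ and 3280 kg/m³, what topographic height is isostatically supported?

By Archimedes' principle applied to the lithosphere: ρ_c h = (ρ_m − ρ_c) r.
h = r (ρ_m − ρ_c) / ρ_c = 18.67 km × (3280 − 2730) / 2730 = 3.76 km.

3.76 km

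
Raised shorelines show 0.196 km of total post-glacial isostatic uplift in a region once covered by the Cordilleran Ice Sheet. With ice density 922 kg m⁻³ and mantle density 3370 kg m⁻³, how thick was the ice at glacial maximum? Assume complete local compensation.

0.716 km

u = t ρ_ice/ρ_m → t = u ρ_m/ρ_ice = 0.196 km × 3370/922 = 0.716 km.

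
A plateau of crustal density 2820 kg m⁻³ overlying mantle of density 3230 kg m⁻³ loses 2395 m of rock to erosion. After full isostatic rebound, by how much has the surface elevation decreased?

Rebound u = e ρ_c/ρ_m = 2395 m × 2820/3230 = 2091 m.
Net surface drop = e − u = 2395 m − 2091 m = e (ρ_m − ρ_c)/ρ_m = 304 m.

304 m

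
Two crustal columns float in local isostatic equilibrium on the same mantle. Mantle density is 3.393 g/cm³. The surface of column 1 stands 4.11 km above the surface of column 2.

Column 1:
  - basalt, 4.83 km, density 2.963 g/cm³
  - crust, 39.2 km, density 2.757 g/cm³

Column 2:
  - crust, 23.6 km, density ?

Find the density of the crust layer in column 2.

2.84 g/cm³

Take the compensation level at the base of the deeper column (depth z_c below the surface of column 1) and equate Σ ρ_i t_i down to z_c; mantle fills any gap and the z_c terms cancel.
Column 1: 4.83×2.963 + 39.2×2.757 + (z_c − 44.03)×3.393
Column 2: 4.11×0 + 23.6×ρ + (z_c − 4.11 − 23.6)×3.393
The z_c×3.393 term appears on both sides and cancels. Collect the known terms of each column as K = Σ(ρt)_known − 3.393 × (depth of known layers): K_1 = 122.38569 − 3.393×44.03 = −27.0081; K_2 = 0 − 3.393×(4.11 + 23.6) = −94.02003.
Balance: K_1 = K_2 + 23.6×ρ, so ρ = (K_1 − K_2)/23.6 = 67.0119/23.6 = 2.84 g/cm³.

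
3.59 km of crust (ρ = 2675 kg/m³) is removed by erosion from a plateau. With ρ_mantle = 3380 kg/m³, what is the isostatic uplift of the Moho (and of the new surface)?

2.84 km

Unloading: uplift u = e ρ_c/ρ_m = 3.59 km × 2675/3380 = 2.84 km.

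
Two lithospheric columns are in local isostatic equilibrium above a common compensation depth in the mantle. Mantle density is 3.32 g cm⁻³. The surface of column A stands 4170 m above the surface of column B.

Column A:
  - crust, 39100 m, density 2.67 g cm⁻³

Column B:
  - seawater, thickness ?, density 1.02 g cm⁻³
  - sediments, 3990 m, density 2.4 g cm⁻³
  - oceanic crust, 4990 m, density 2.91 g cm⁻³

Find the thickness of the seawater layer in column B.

Take the compensation level at the base of the deeper column (depth z_c below the surface of column A) and equate Σ ρ_i t_i down to z_c; mantle fills any gap and the z_c terms cancel.
Column A: 39100×2.67 + (z_c − 39100)×3.32
Column B: 4170×0 + x×1.02 + 3990×2.4 + 4990×2.91 + (z_c − 4170 − 8980 − x)×3.32
The z_c×3.32 term appears on both sides and cancels. Collect the known terms of each column as K = Σ(ρt)_known − 3.32 × (depth of known layers): K_A = 104397 − 3.32×39100 = −25415; K_B = 24096.9 − 3.32×(4170 + 8980) = −19561.1.
Balance: K_A = K_B − x×(3.32 − 1.02), so x = (K_B − K_A)/(3.32 − 1.02) = 5853.9/2.3 = 2550 m.

2550 m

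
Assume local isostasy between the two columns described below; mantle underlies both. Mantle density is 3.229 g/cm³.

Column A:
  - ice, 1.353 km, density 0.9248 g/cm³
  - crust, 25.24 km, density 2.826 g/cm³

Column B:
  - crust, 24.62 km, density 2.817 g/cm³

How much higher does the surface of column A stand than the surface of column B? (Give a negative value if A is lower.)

0.974 km

For any compensation level in the mantle, the mantle terms cancel and isostasy reduces to e = (Σt_A − Σt_B) − (Σ(ρt)_A − Σ(ρt)_B) / ρ_m.
Σt_A = 26.593 km; Σt_B = 24.62 km; Σ(ρt)_A = 72.5794944; Σ(ρt)_B = 69.35454 (in km·g/cm³).
e = (26.593 − 24.62) − (72.5794944 − 69.35454) / 3.229 = 0.974 km.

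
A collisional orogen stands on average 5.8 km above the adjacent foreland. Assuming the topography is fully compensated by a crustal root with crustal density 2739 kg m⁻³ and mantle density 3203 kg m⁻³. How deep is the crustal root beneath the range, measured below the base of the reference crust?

By Archimedes' principle applied to the lithosphere: the weight of the topography is balanced by the buoyancy of the root, ρ_c h = (ρ_m − ρ_c) r.
r = h · ρ_c / (ρ_m − ρ_c) = 5.8 km × 2739 / (3203 − 2739) = 34.2 km.

34.2 km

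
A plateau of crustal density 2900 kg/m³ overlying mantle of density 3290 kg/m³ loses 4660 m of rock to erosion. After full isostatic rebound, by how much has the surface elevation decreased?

Rebound u = e ρ_c/ρ_m = 4660 m × 2900/3290 = 4108 m.
Net surface drop = e − u = 4660 m − 4108 m = e (ρ_m − ρ_c)/ρ_m = 552 m.

552 m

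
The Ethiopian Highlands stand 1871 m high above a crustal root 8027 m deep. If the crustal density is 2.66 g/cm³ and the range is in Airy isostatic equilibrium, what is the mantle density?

Airy balance: ρ_c h = (ρ_m − ρ_c) r → ρ_m = ρ_c (1 + h/r).
ρ_m = 2.66 × (1 + 1871 m/8027 m) = 3.28 g/cm³.

3.28 g/cm³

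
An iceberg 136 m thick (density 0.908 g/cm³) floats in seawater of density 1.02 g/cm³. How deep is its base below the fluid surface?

121 m

Draft d = t ρ_obj/ρ_fluid = 136 m × 0.908/1.02 = 121 m.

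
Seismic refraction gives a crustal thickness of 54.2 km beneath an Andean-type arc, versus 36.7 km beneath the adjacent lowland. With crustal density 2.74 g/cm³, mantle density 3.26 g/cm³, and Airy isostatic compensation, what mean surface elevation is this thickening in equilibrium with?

Excess crust Δ = 54.2 km − 36.7 km = 17.5 km, split between elevation h and root r with h + r = Δ.
Airy balance ρ_c h = (ρ_m − ρ_c) r gives r = h ρ_c/(ρ_m − ρ_c), so h (1 + ρ_c/(ρ_m − ρ_c)) = Δ, i.e. h = Δ (ρ_m − ρ_c)/ρ_m.
h = 17.5 km × 0.52/3.26 = 2.79 km.

2.79 km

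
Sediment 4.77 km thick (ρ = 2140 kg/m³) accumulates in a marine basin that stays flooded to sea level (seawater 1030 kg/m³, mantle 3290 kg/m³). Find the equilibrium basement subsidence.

2.34 km

Submarine loading: the sediment displaces seawater, and the subsidence is in turn flooded, so s (ρ_m − ρ_w) = t (ρ_sed − ρ_w).
s = 4.77 km × (2140 − 1030) / (3290 − 1030) = 2.34 km.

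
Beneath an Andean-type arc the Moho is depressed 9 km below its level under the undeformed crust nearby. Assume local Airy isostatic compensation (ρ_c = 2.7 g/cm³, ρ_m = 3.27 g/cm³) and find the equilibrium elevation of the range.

Balancing pressure at the compensation depth: ρ_c h = (ρ_m − ρ_c) r.
h = r (ρ_m − ρ_c) / ρ_c = 9 km × (3.27 − 2.7) / 2.7 = 1.9 km.

1.9 km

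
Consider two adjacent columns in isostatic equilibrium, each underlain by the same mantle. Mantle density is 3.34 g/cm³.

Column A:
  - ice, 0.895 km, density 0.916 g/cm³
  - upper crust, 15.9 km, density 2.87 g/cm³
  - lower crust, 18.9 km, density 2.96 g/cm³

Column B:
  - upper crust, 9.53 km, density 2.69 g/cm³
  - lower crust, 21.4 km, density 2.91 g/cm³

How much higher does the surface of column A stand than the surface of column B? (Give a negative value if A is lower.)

For any compensation level in the mantle, the mantle terms cancel and isostasy reduces to e = (Σt_A − Σt_B) − (Σ(ρt)_A − Σ(ρt)_B) / ρ_m.
Σt_A = 35.695 km; Σt_B = 30.93 km; Σ(ρt)_A = 102.39682; Σ(ρt)_B = 87.9097 (in km·g/cm³).
e = (35.695 − 30.93) − (102.39682 − 87.9097) / 3.34 = 0.428 km.

0.428 km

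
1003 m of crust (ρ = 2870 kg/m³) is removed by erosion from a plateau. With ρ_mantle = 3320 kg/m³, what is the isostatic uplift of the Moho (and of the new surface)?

Unloading: uplift u = e ρ_c/ρ_m = 1003 m × 2870/3320 = 867 m.

867 m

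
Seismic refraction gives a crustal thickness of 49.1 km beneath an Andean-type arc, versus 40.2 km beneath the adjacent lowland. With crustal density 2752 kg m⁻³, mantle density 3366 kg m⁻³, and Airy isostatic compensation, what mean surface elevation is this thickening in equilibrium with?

1.62 km

Excess crust Δ = 49.1 km − 40.2 km = 8.9 km, split between elevation h and root r with h + r = Δ.
Airy balance ρ_c h = (ρ_m − ρ_c) r gives r = h ρ_c/(ρ_m − ρ_c), so h (1 + ρ_c/(ρ_m − ρ_c)) = Δ, i.e. h = Δ (ρ_m − ρ_c)/ρ_m.
h = 8.9 km × 614/3366 = 1.62 km.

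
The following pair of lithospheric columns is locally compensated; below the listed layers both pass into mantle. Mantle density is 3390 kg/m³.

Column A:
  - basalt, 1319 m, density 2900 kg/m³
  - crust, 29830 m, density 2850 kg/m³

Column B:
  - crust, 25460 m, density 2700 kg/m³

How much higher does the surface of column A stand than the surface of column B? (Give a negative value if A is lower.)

−240 m

For any compensation level in the mantle, the mantle terms cancel and isostasy reduces to e = (Σt_A − Σt_B) − (Σ(ρt)_A − Σ(ρt)_B) / ρ_m.
Σt_A = 31149 m; Σt_B = 25460 m; Σ(ρt)_A = 88840600; Σ(ρt)_B = 68742000 (in m·kg/m³).
e = (31149 − 25460) − (88840600 − 68742000) / 3390 = −240 m.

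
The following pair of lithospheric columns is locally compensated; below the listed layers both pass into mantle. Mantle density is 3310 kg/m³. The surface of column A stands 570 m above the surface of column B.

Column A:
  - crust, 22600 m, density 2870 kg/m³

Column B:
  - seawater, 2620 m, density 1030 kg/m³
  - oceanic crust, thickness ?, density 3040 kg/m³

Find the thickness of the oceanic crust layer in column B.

Take the compensation level at the base of the deeper column (depth z_c below the surface of column A) and equate Σ ρ_i t_i down to z_c; mantle fills any gap and the z_c terms cancel.
Column A: 22600×2870 + (z_c − 22600)×3310
Column B: 570×0 + 2620×1030 + x×3040 + (z_c − 570 − 2620 − x)×3310
The z_c×3310 term appears on both sides and cancels. Collect the known terms of each column as K = Σ(ρt)_known − 3310 × (depth of known layers): K_A = 64862000 − 3310×22600 = −9944000; K_B = 2698600 − 3310×(570 + 2620) = −7860300.
Balance: K_A = K_B − x×(3310 − 3040), so x = (K_B − K_A)/(3310 − 3040) = 2083700/270 = 7720 m.

7720 m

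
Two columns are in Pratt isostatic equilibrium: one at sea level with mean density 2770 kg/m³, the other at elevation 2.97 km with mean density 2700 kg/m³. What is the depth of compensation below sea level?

ρ_ref D = ρ (D + h) → D (ρ_ref − ρ) = ρ h.
D = ρ h/(ρ_ref − ρ) = 2700 × 2.97 km/(2770 − 2700) = 115 km.

115 km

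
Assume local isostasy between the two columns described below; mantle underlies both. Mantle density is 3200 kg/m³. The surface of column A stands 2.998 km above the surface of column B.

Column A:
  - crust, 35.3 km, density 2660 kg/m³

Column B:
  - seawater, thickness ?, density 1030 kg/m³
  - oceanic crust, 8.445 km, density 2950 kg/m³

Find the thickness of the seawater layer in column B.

Take the compensation level at the base of the deeper column (depth z_c below the surface of column A) and equate Σ ρ_i t_i down to z_c; mantle fills any gap and the z_c terms cancel.
Column A: 35.3×2660 + (z_c − 35.3)×3200
Column B: 2.998×0 + x×1030 + 8.445×2950 + (z_c − 2.998 − 8.445 − x)×3200
The z_c×3200 term appears on both sides and cancels. Collect the known terms of each column as K = Σ(ρt)_known − 3200 × (depth of known layers): K_A = 93898 − 3200×35.3 = −19062; K_B = 24912.75 − 3200×(2.998 + 8.445) = −11704.85.
Balance: K_A = K_B − x×(3200 − 1030), so x = (K_B − K_A)/(3200 − 1030) = 7357.15/2170 = 3.39 km.

3.39 km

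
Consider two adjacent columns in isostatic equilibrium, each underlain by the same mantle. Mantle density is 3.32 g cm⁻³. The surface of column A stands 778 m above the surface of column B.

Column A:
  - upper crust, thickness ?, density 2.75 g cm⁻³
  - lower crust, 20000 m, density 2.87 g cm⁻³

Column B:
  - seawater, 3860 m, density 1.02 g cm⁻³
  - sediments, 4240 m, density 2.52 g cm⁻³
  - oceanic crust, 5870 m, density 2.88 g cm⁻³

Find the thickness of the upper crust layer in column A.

Take the compensation level at the base of the deeper column (depth z_c below the surface of column A) and equate Σ ρ_i t_i down to z_c; mantle fills any gap and the z_c terms cancel.
Column A: x×2.75 + 20000×2.87 + (z_c − 20000 − x)×3.32
Column B: 778×0 + 3860×1.02 + 4240×2.52 + 5870×2.88 + (z_c − 778 − 13970)×3.32
The z_c×3.32 term appears on both sides and cancels. Collect the known terms of each column as K = Σ(ρt)_known − 3.32 × (depth of known layers): K_A = 57400 − 3.32×20000 = −9000; K_B = 31527.6 − 3.32×(778 + 13970) = −17435.76.
Balance: K_A − x×(3.32 − 2.75) = K_B, so x = (K_A − K_B)/(3.32 − 2.75) = 8435.76/0.57 = 14800 m.

14800 m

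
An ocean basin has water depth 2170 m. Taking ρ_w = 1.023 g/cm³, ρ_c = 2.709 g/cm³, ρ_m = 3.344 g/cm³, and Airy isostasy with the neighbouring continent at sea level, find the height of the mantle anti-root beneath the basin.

Balancing pressure at the compensation depth: replacing crust with seawater at the top is compensated by replacing crust with mantle at the base: d (ρ_c − ρ_w) = a (ρ_m − ρ_c).
a = d (ρ_c − ρ_w)/(ρ_m − ρ_c) = 2170 m × 1.686/0.635 = 5760 m.

5760 m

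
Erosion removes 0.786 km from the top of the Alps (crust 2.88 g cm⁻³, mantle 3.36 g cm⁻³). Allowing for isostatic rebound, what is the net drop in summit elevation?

0.112 km

Rebound u = e ρ_c/ρ_m = 0.786 km × 2.88/3.36 = 0.6737 km.
Net surface drop = e − u = 0.786 km − 0.6737 km = e (ρ_m − ρ_c)/ρ_m = 0.112 km.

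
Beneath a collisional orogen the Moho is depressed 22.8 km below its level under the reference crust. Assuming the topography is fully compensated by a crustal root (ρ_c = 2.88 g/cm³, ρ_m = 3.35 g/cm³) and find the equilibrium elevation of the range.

Equating mass per unit area of the two columns: ρ_c h = (ρ_m − ρ_c) r.
h = r (ρ_m − ρ_c) / ρ_c = 22.8 km × (3.35 − 2.88) / 2.88 = 3.72 km.

3.72 km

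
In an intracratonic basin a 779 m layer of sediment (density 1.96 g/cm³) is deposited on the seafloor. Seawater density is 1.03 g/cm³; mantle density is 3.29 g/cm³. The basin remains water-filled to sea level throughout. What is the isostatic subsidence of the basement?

321 m

Submarine loading: the sediment displaces seawater, and the subsidence is in turn flooded, so s (ρ_m − ρ_w) = t (ρ_sed − ρ_w).
s = 779 m × (1.96 − 1.03) / (3.29 − 1.03) = 321 m.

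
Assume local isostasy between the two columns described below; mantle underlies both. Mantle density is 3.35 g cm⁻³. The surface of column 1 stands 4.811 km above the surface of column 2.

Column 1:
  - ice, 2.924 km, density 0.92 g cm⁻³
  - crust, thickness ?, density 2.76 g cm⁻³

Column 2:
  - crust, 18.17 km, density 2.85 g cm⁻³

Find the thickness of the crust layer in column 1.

30.7 km

Take the compensation level at the base of the deeper column (depth z_c below the surface of column 1) and equate Σ ρ_i t_i down to z_c; mantle fills any gap and the z_c terms cancel.
Column 1: 2.924×0.92 + x×2.76 + (z_c − 2.924 − x)×3.35
Column 2: 4.811×0 + 18.17×2.85 + (z_c − 4.811 − 18.17)×3.35
The z_c×3.35 term appears on both sides and cancels. Collect the known terms of each column as K = Σ(ρt)_known − 3.35 × (depth of known layers): K_1 = 2.69008 − 3.35×2.924 = −7.10532; K_2 = 51.7845 − 3.35×(4.811 + 18.17) = −25.20185.
Balance: K_1 − x×(3.35 − 2.76) = K_2, so x = (K_1 − K_2)/(3.35 − 2.76) = 18.0965/0.59 = 30.7 km.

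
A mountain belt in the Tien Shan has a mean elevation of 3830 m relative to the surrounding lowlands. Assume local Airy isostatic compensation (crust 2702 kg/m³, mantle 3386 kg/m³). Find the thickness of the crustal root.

15100 m

Balancing pressure at the compensation depth: the weight of the topography is balanced by the buoyancy of the root, ρ_c h = (ρ_m − ρ_c) r.
r = h · ρ_c / (ρ_m − ρ_c) = 3830 m × 2702 / (3386 − 2702) = 15100 m.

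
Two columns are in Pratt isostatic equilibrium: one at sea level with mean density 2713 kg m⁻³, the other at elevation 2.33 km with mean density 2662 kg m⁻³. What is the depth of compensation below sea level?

122 km

ρ_ref D = ρ (D + h) → D (ρ_ref − ρ) = ρ h.
D = ρ h/(ρ_ref − ρ) = 2662 × 2.33 km/(2713 − 2662) = 122 km.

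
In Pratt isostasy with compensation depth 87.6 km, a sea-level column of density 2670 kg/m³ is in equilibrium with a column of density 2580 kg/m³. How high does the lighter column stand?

ρ_ref D = ρ (D + h) → h = D (ρ_ref − ρ)/ρ.
h = 87.6 km × (2670 − 2580)/2580 = 3.06 km.

3.06 km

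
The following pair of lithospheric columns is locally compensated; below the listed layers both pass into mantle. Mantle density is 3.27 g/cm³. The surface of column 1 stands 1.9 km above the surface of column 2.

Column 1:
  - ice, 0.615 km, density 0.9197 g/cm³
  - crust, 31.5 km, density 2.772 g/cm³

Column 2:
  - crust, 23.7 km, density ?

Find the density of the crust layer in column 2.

2.81 g/cm³

Take the compensation level at the base of the deeper column (depth z_c below the surface of column 1) and equate Σ ρ_i t_i down to z_c; mantle fills any gap and the z_c terms cancel.
Column 1: 0.615×0.9197 + 31.5×2.772 + (z_c − 32.115)×3.27
Column 2: 1.9×0 + 23.7×ρ + (z_c − 1.9 − 23.7)×3.27
The z_c×3.27 term appears on both sides and cancels. Collect the known terms of each column as K = Σ(ρt)_known − 3.27 × (depth of known layers): K_1 = 87.8836155 − 3.27×32.115 = −17.1324345; K_2 = 0 − 3.27×(1.9 + 23.7) = −83.712.
Balance: K_1 = K_2 + 23.7×ρ, so ρ = (K_1 − K_2)/23.7 = 66.5796/23.7 = 2.81 g/cm³.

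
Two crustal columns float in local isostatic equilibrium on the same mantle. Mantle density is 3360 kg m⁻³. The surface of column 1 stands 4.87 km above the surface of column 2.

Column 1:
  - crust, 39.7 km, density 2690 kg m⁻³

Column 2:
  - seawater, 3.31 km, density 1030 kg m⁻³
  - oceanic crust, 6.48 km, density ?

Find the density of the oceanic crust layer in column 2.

2970 kg m⁻³

Take the compensation level at the base of the deeper column (depth z_c below the surface of column 1) and equate Σ ρ_i t_i down to z_c; mantle fills any gap and the z_c terms cancel.
Column 1: 39.7×2690 + (z_c − 39.7)×3360
Column 2: 4.87×0 + 3.31×1030 + 6.48×ρ + (z_c − 4.87 − 9.79)×3360
The z_c×3360 term appears on both sides and cancels. Collect the known terms of each column as K = Σ(ρt)_known − 3360 × (depth of known layers): K_1 = 106793 − 3360×39.7 = −26599; K_2 = 3409.3 − 3360×(4.87 + 9.79) = −45848.3.
Balance: K_1 = K_2 + 6.48×ρ, so ρ = (K_1 − K_2)/6.48 = 19249.3/6.48 = 2970 kg m⁻³.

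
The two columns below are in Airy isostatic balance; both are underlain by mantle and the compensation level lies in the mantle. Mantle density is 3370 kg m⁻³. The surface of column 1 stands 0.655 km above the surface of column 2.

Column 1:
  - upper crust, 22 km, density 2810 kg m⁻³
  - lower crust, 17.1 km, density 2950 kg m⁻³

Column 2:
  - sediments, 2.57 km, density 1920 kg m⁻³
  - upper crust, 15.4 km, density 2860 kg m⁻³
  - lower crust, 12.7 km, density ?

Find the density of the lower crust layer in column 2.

2920 kg m⁻³

Take the compensation level at the base of the deeper column (depth z_c below the surface of column 1) and equate Σ ρ_i t_i down to z_c; mantle fills any gap and the z_c terms cancel.
Column 1: 22×2810 + 17.1×2950 + (z_c − 39.1)×3370
Column 2: 0.655×0 + 2.57×1920 + 15.4×2860 + 12.7×ρ + (z_c − 0.655 − 30.67)×3370
The z_c×3370 term appears on both sides and cancels. Collect the known terms of each column as K = Σ(ρt)_known − 3370 × (depth of known layers): K_1 = 112265 − 3370×39.1 = −19502; K_2 = 48978.4 − 3370×(0.655 + 30.67) = −56586.85.
Balance: K_1 = K_2 + 12.7×ρ, so ρ = (K_1 − K_2)/12.7 = 37084.8/12.7 = 2920 kg m⁻³.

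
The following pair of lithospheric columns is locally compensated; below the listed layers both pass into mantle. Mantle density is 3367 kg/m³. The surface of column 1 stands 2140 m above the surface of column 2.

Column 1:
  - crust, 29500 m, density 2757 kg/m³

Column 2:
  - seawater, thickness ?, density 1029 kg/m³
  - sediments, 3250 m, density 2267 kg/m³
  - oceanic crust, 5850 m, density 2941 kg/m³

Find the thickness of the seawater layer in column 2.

2020 m

Take the compensation level at the base of the deeper column (depth z_c below the surface of column 1) and equate Σ ρ_i t_i down to z_c; mantle fills any gap and the z_c terms cancel.
Column 1: 29500×2757 + (z_c − 29500)×3367
Column 2: 2140×0 + x×1029 + 3250×2267 + 5850×2941 + (z_c − 2140 − 9100 − x)×3367
The z_c×3367 term appears on both sides and cancels. Collect the known terms of each column as K = Σ(ρt)_known − 3367 × (depth of known layers): K_1 = 81331500 − 3367×29500 = −17995000; K_2 = 24572600 − 3367×(2140 + 9100) = −13272480.
Balance: K_1 = K_2 − x×(3367 − 1029), so x = (K_2 − K_1)/(3367 − 1029) = 4722520/2338 = 2020 m.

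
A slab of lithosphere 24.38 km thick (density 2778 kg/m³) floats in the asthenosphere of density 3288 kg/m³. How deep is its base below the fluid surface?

Draft d = t ρ_obj/ρ_fluid = 24.38 km × 2778/3288 = 20.6 km.

20.6 km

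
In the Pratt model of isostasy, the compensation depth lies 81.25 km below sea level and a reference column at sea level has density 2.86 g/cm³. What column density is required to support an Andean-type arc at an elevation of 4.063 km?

Pratt balance: ρ_ref D = ρ (D + h).
ρ = ρ_ref D/(D + h) = 2.86 × 81.25 km/(81.25 km + 4.063 km) = 2.72 g/cm³.

2.72 g/cm³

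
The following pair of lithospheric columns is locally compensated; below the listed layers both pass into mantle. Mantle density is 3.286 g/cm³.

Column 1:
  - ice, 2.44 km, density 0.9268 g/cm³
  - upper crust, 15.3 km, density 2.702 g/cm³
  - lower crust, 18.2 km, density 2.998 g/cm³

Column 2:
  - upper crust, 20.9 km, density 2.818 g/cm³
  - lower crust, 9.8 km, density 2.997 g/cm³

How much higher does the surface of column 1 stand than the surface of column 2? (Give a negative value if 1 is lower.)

2.23 km

For any compensation level in the mantle, the mantle terms cancel and isostasy reduces to e = (Σt_1 − Σt_2) − (Σ(ρt)_1 − Σ(ρt)_2) / ρ_m.
Σt_1 = 35.94 km; Σt_2 = 30.7 km; Σ(ρt)_1 = 98.165592; Σ(ρt)_2 = 88.2668 (in km·g/cm³).
e = (35.94 − 30.7) − (98.165592 − 88.2668) / 3.286 = 2.23 km.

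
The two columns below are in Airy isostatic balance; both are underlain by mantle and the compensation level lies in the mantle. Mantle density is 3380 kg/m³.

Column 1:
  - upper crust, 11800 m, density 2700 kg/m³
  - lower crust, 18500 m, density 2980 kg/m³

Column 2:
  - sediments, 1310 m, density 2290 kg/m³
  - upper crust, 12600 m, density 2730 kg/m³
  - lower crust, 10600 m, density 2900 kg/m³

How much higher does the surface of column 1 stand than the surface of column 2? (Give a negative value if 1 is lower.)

For any compensation level in the mantle, the mantle terms cancel and isostasy reduces to e = (Σt_1 − Σt_2) − (Σ(ρt)_1 − Σ(ρt)_2) / ρ_m.
Σt_1 = 30300 m; Σt_2 = 24510 m; Σ(ρt)_1 = 86990000; Σ(ρt)_2 = 68137900 (in m·kg/m³).
e = (30300 − 24510) − (86990000 − 68137900) / 3380 = 212 m.

212 m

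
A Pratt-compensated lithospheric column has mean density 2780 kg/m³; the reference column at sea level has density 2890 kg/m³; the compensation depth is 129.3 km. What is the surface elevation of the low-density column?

ρ_ref D = ρ (D + h) → h = D (ρ_ref − ρ)/ρ.
h = 129.3 km × (2890 − 2780)/2780 = 5.12 km.

5.12 km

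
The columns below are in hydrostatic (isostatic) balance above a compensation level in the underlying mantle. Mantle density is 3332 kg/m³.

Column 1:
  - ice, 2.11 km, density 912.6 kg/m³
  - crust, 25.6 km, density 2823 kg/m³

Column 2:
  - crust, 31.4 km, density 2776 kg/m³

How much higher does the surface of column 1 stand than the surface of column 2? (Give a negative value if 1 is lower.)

0.203 km

For any compensation level in the mantle, the mantle terms cancel and isostasy reduces to e = (Σt_1 − Σt_2) − (Σ(ρt)_1 − Σ(ρt)_2) / ρ_m.
Σt_1 = 27.71 km; Σt_2 = 31.4 km; Σ(ρt)_1 = 74194.386; Σ(ρt)_2 = 87166.4 (in km·kg/m³).
e = (27.71 − 31.4) − (74194.386 − 87166.4) / 3332 = 0.203 km.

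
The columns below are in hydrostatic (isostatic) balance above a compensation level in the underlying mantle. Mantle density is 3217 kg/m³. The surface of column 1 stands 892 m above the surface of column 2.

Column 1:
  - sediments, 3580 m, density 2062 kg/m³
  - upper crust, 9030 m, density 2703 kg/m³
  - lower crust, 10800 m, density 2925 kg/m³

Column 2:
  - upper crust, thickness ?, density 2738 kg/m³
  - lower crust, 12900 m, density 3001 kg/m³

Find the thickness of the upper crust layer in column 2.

13100 m

Take the compensation level at the base of the deeper column (depth z_c below the surface of column 1) and equate Σ ρ_i t_i down to z_c; mantle fills any gap and the z_c terms cancel.
Column 1: 3580×2062 + 9030×2703 + 10800×2925 + (z_c − 23410)×3217
Column 2: 892×0 + x×2738 + 12900×3001 + (z_c − 892 − 12900 − x)×3217
The z_c×3217 term appears on both sides and cancels. Collect the known terms of each column as K = Σ(ρt)_known − 3217 × (depth of known layers): K_1 = 63380050 − 3217×23410 = −11929920; K_2 = 38712900 − 3217×(892 + 12900) = −5655964.
Balance: K_1 = K_2 − x×(3217 − 2738), so x = (K_2 − K_1)/(3217 − 2738) = 6273960/479 = 13100 m.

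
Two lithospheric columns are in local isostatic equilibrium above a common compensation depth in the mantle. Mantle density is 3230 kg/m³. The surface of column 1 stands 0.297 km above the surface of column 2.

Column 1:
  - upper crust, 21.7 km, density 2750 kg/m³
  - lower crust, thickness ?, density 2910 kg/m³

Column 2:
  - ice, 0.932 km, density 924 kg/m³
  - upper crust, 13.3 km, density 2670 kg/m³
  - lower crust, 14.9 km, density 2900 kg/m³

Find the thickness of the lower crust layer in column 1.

15.8 km

Take the compensation level at the base of the deeper column (depth z_c below the surface of column 1) and equate Σ ρ_i t_i down to z_c; mantle fills any gap and the z_c terms cancel.
Column 1: 21.7×2750 + x×2910 + (z_c − 21.7 − x)×3230
Column 2: 0.297×0 + 0.932×924 + 13.3×2670 + 14.9×2900 + (z_c − 0.297 − 29.132)×3230
The z_c×3230 term appears on both sides and cancels. Collect the known terms of each column as K = Σ(ρt)_known − 3230 × (depth of known layers): K_1 = 59675 − 3230×21.7 = −10416; K_2 = 79582.168 − 3230×(0.297 + 29.132) = −15473.502.
Balance: K_1 − x×(3230 − 2910) = K_2, so x = (K_1 − K_2)/(3230 − 2910) = 5057.5/320 = 15.8 km.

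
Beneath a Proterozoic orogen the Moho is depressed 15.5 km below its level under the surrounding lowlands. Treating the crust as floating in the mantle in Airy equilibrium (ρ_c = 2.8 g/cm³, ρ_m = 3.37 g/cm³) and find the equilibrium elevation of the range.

3.16 km

Equating mass per unit area of the two columns: ρ_c h = (ρ_m − ρ_c) r.
h = r (ρ_m − ρ_c) / ρ_c = 15.5 km × (3.37 − 2.8) / 2.8 = 3.16 km.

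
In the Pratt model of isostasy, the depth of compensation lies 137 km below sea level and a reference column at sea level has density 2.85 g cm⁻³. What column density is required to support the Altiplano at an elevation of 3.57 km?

2.78 g cm⁻³

Pratt balance: ρ_ref D = ρ (D + h).
ρ = ρ_ref D/(D + h) = 2.85 × 137 km/(137 km + 3.57 km) = 2.78 g cm⁻³.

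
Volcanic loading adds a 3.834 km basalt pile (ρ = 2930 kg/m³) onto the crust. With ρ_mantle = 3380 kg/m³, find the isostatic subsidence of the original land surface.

3.32 km

Subaerial loading: s = t ρ_load / ρ_m.
s = 3.834 km × 2930/3380 = 3.32 km.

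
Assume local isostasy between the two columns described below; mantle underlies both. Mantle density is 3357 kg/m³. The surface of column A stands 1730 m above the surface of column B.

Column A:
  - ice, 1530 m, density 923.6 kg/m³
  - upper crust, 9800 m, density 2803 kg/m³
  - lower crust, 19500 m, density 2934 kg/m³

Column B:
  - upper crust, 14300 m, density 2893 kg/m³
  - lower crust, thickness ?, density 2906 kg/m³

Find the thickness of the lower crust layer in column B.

11000 m

Take the compensation level at the base of the deeper column (depth z_c below the surface of column A) and equate Σ ρ_i t_i down to z_c; mantle fills any gap and the z_c terms cancel.
Column A: 1530×923.6 + 9800×2803 + 19500×2934 + (z_c − 30830)×3357
Column B: 1730×0 + 14300×2893 + x×2906 + (z_c − 1730 − 14300 − x)×3357
The z_c×3357 term appears on both sides and cancels. Collect the known terms of each column as K = Σ(ρt)_known − 3357 × (depth of known layers): K_A = 86095508 − 3357×30830 = −17400802; K_B = 41369900 − 3357×(1730 + 14300) = −12442810.
Balance: K_A = K_B − x×(3357 − 2906), so x = (K_B − K_A)/(3357 − 2906) = 4957990/451 = 11000 m.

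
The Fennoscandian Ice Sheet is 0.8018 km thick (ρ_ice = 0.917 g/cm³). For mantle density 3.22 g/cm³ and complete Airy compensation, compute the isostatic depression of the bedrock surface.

For local isostatic compensation: the ice load ρ_ice t is balanced by mantle displaced below, ρ_m s.
s = t ρ_ice / ρ_m = 0.8018 km × 0.917/3.22 = 0.228 km.

0.228 km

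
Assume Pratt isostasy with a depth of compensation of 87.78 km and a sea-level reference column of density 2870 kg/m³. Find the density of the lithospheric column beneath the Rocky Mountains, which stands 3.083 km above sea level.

Pratt balance: ρ_ref D = ρ (D + h).
ρ = ρ_ref D/(D + h) = 2870 × 87.78 km/(87.78 km + 3.083 km) = 2770 kg/m³.

2770 kg/m³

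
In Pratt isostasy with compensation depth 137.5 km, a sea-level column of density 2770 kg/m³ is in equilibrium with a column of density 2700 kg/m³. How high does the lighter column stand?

ρ_ref D = ρ (D + h) → h = D (ρ_ref − ρ)/ρ.
h = 137.5 km × (2770 − 2700)/2700 = 3.56 km.

3.56 km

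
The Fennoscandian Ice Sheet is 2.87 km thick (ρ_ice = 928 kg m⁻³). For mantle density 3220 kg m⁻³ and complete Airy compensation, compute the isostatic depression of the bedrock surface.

In Airy isostatic equilibrium: the ice load ρ_ice t is balanced by mantle displaced below, ρ_m s.
s = t ρ_ice / ρ_m = 2.87 km × 928/3220 = 0.827 km.

0.827 km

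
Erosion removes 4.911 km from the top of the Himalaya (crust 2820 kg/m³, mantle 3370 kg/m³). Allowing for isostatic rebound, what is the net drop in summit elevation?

0.801 km

Rebound u = e ρ_c/ρ_m = 4.911 km × 2820/3370 = 4.11 km.
Net surface drop = e − u = 4.911 km − 4.11 km = e (ρ_m − ρ_c)/ρ_m = 0.801 km.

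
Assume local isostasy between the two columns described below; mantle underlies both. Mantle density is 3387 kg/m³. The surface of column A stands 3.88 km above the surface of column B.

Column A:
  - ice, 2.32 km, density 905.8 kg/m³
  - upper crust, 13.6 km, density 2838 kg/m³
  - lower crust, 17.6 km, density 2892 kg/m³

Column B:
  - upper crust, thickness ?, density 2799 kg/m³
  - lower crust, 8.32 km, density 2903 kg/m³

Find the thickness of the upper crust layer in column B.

8.11 km

Take the compensation level at the base of the deeper column (depth z_c below the surface of column A) and equate Σ ρ_i t_i down to z_c; mantle fills any gap and the z_c terms cancel.
Column A: 2.32×905.8 + 13.6×2838 + 17.6×2892 + (z_c − 33.52)×3387
Column B: 3.88×0 + x×2799 + 8.32×2903 + (z_c − 3.88 − 8.32 − x)×3387
The z_c×3387 term appears on both sides and cancels. Collect the known terms of each column as K = Σ(ρt)_known − 3387 × (depth of known layers): K_A = 91597.456 − 3387×33.52 = −21934.784; K_B = 24152.96 − 3387×(3.88 + 8.32) = −17168.44.
Balance: K_A = K_B − x×(3387 − 2799), so x = (K_B − K_A)/(3387 − 2799) = 4766.34/588 = 8.11 km.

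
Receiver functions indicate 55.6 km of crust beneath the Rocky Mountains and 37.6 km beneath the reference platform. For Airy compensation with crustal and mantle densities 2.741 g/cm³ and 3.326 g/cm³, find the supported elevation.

3.17 km

Excess crust Δ = 55.6 km − 37.6 km = 18 km, split between elevation h and root r with h + r = Δ.
Airy balance ρ_c h = (ρ_m − ρ_c) r gives r = h ρ_c/(ρ_m − ρ_c), so h (1 + ρ_c/(ρ_m − ρ_c)) = Δ, i.e. h = Δ (ρ_m − ρ_c)/ρ_m.
h = 18 km × 0.585/3.326 = 3.17 km.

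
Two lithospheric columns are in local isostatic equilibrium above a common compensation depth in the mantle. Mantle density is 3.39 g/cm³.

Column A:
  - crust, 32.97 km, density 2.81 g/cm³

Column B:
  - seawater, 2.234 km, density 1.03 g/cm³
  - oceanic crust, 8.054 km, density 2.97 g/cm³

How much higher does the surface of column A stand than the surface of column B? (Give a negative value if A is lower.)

3.09 km

For any compensation level in the mantle, the mantle terms cancel and isostasy reduces to e = (Σt_A − Σt_B) − (Σ(ρt)_A − Σ(ρt)_B) / ρ_m.
Σt_A = 32.97 km; Σt_B = 10.288 km; Σ(ρt)_A = 92.6457; Σ(ρt)_B = 26.2214 (in km·g/cm³).
e = (32.97 − 10.288) − (92.6457 − 26.2214) / 3.39 = 3.09 km.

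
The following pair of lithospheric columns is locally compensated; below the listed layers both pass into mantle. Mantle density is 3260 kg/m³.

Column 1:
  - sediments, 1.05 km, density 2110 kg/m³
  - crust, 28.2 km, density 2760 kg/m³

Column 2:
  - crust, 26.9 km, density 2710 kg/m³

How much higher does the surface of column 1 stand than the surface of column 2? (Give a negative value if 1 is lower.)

For any compensation level in the mantle, the mantle terms cancel and isostasy reduces to e = (Σt_1 − Σt_2) − (Σ(ρt)_1 − Σ(ρt)_2) / ρ_m.
Σt_1 = 29.25 km; Σt_2 = 26.9 km; Σ(ρt)_1 = 80047.5; Σ(ρt)_2 = 72899 (in km·kg/m³).
e = (29.25 − 26.9) − (80047.5 − 72899) / 3260 = 0.157 km.

0.157 km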